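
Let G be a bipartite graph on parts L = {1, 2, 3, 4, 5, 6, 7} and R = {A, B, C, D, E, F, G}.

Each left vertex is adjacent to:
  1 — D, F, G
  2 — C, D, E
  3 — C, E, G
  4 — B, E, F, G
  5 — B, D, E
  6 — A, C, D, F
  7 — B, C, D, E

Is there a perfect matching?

For example, pair 1→D, 2→C, 3→G, 4→F, 5→E, 6→A, 7→B.
Every left vertex is matched, so this is a perfect matching.

Yes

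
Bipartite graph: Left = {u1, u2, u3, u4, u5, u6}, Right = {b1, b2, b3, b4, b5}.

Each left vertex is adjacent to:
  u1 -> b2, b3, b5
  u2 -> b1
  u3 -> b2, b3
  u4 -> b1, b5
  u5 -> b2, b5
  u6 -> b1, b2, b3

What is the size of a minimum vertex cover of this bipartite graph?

4

The 4 edges u1–b2, u2–b1, u3–b3, u4–b5 form a matching, so any vertex cover needs at least 4 vertices (one per matched edge).
Conversely {b1, b2, b3, b5} meets every edge and has exactly 4 vertices, so 4 is optimal.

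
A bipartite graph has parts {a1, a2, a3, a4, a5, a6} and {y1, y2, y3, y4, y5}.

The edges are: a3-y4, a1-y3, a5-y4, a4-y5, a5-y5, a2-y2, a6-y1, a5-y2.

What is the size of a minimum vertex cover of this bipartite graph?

The 5 edges a1–y3, a2–y2, a3–y4, a4–y5, a6–y1 form a matching, so any vertex cover needs at least 5 vertices (one per matched edge).
Conversely {a1, a6, y2, y4, y5} meets every edge and has exactly 5 vertices, so 5 is optimal.

5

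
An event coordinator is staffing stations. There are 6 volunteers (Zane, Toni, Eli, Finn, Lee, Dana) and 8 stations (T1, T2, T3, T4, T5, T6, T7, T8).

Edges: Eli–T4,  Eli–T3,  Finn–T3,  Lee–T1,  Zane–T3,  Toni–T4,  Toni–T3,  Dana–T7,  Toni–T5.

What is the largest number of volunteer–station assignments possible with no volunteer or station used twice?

For example, pair Zane→T3, Toni→T5, Eli→T4, Lee→T1, Dana→T7.
The set {Zane, Finn} has only 1 neighbour ({T3}), so by Hall's theorem at most 5 of the 6 volunteers can be matched.

5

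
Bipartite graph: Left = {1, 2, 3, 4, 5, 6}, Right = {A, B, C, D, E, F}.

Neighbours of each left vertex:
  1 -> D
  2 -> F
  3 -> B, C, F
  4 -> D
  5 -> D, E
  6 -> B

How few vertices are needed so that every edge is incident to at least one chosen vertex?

5

The 5 edges 1–D, 2–F, 3–C, 5–E, 6–B form a matching, so any vertex cover needs at least 5 vertices (one per matched edge).
Conversely {2, 3, 5, 6, D} meets every edge and has exactly 5 vertices, so 5 is optimal.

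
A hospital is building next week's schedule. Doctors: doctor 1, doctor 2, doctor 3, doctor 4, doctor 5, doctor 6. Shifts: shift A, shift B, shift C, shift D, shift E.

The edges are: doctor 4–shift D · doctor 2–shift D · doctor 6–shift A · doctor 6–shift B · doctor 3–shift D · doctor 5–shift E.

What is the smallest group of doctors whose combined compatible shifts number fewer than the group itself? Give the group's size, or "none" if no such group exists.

1

Take S = {doctor 1}. Its neighbourhood is {}, so |N(S)| = 0 < |S| = 1.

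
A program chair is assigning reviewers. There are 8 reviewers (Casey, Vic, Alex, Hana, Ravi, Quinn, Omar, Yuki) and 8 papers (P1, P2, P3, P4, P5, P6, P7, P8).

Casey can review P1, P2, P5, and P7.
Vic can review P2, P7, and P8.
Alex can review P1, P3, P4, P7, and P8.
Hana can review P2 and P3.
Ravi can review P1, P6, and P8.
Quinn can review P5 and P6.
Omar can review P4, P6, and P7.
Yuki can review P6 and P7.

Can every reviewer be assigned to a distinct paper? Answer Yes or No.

Yes

For example, pair Casey-P1, Vic-P2, Alex-P4, Hana-P3, Ravi-P8, Quinn-P5, Omar-P6, Yuki-P7.
Every reviewer is matched, so this is a perfect matching.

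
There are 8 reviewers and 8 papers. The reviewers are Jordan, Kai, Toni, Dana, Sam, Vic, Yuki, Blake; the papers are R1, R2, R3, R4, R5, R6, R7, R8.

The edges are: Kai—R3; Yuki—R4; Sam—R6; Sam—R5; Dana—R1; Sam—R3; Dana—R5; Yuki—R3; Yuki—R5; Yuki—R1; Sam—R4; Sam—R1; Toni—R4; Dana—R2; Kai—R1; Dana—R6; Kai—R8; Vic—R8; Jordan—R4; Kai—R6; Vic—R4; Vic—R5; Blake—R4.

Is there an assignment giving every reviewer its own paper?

No

The set {Jordan, Toni, Blake} has only 1 neighbour ({R4}), so by Hall's theorem at most 6 of the 8 reviewers can be matched.
Hence no matching covers every reviewer.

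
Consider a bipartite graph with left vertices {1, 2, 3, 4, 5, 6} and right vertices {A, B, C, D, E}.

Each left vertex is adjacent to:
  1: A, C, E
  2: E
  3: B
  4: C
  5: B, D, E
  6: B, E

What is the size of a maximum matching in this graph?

5

For example, pair 1→A, 2→E, 3→B, 4→C, 5→D.
The set {2, 3, 6} has only 2 neighbours ({B, E}), so by Hall's theorem at most 5 of the 6 left vertices can be matched.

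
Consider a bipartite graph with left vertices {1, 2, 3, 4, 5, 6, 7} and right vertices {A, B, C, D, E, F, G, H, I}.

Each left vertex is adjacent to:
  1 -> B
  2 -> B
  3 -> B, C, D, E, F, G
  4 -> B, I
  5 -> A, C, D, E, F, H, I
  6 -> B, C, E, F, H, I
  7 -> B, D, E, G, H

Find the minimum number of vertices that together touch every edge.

The 6 edges 1–B, 3–E, 4–I, 5–A, 6–H, 7–G form a matching, so any vertex cover needs at least 6 vertices (one per matched edge).
Conversely {3, 4, 5, 6, 7, B} meets every edge and has exactly 6 vertices, so 6 is optimal.

6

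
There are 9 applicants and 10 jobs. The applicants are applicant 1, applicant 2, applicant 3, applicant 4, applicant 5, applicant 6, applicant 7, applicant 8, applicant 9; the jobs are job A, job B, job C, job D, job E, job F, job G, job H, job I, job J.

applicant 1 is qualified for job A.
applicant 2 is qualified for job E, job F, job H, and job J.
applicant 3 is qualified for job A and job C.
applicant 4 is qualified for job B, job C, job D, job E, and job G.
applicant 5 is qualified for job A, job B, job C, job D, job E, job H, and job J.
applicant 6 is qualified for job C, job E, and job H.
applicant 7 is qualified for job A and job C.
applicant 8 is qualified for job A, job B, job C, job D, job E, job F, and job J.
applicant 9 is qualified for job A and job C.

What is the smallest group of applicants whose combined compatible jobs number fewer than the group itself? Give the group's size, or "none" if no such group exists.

3

Take S = {applicant 1, applicant 3, applicant 7}. Its neighbourhood is {job A, job C}, so |N(S)| = 2 < |S| = 3.
Every subset of size less than 3 has at least as many neighbours as members, so 3 is the minimum.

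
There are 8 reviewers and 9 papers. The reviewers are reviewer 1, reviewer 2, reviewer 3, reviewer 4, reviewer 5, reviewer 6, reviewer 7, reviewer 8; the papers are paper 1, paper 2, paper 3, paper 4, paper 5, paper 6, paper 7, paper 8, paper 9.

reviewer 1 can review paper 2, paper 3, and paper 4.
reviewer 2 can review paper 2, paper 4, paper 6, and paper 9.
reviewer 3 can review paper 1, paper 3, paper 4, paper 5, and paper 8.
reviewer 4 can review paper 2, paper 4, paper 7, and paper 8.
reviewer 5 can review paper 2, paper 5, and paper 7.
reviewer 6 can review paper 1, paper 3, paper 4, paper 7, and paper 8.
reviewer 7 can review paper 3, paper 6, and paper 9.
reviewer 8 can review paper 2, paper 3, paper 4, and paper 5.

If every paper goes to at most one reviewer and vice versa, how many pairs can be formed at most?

8

For example, pair reviewer 1–paper 2, reviewer 2–paper 6, reviewer 3–paper 1, reviewer 4–paper 8, reviewer 5–paper 5, reviewer 6–paper 7, reviewer 7–paper 3, reviewer 8–paper 4.
All 8 reviewers are matched, so no larger matching exists.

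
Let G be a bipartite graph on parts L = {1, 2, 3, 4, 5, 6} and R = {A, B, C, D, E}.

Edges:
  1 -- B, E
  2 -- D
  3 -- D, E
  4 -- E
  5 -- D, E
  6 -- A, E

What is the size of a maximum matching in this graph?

For example, pair 1–B, 2–D, 3–E, 6–A.
The set {2, 3, 4, 5} has only 2 neighbours ({D, E}), so by Hall's theorem at most 4 of the 6 left vertices can be matched.

4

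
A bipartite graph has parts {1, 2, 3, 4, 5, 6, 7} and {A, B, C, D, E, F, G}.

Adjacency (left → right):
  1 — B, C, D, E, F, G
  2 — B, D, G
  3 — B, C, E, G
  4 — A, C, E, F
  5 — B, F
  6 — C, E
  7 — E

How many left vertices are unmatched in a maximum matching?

One maximum matching: 1–D, 2–G, 3–B, 4–A, 5–F, 6–C, 7–E.
All 7 left vertices are matched, so no larger matching exists.
That matches 7 of the 7, leaving 0 unmatched; no matching can do better.

0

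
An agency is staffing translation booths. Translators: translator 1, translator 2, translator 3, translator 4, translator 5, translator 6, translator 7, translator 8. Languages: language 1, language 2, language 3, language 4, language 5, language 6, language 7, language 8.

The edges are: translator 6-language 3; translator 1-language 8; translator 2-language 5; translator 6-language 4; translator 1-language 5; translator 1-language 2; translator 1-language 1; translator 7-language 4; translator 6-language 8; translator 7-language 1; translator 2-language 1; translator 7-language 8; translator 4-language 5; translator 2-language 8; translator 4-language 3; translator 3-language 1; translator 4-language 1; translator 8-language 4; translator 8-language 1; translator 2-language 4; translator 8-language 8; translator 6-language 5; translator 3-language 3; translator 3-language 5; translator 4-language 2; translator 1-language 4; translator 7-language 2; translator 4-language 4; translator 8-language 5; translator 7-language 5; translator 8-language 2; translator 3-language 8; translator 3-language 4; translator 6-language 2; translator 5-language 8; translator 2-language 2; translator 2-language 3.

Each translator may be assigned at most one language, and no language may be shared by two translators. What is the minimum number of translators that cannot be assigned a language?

A valid assignment of size 6: translator 1→language 4, translator 2→language 5, translator 3→language 3, translator 4→language 1, translator 5→language 8, translator 6→language 2.
The set {translator 1, translator 2, translator 3, translator 4, translator 5, translator 6, translator 7, translator 8} has only 6 neighbours ({language 1, language 2, language 3, language 4, language 5, language 8}), so by Hall's theorem at most 6 of the 8 translators can be matched.
That matches 6 of the 8, leaving 2 unmatched; no matching can do better.

2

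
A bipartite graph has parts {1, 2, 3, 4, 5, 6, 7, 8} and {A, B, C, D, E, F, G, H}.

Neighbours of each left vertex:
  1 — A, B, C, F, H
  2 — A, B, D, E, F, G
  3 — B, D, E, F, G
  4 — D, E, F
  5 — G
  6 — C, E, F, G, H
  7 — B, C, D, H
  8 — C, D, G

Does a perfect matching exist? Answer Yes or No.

Yes

One maximum matching: 1→A, 2→F, 3→E, 4→D, 5→G, 6→H, 7→B, 8→C.
Every left vertex is matched, so this is a perfect matching.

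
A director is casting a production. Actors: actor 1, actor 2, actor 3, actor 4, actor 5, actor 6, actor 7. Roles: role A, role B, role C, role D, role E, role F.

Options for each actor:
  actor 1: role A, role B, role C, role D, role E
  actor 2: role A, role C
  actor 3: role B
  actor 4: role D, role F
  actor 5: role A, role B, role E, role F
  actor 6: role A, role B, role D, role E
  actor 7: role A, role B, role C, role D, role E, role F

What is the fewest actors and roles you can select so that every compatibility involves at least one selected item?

6

The 6 edges actor 1–role C, actor 2–role A, actor 3–role B, actor 4–role F, actor 5–role E, actor 6–role D form a matching, so any vertex cover needs at least 6 vertices (one per matched edge).
Conversely {role A, role B, role C, role D, role E, role F} meets every edge and has exactly 6 vertices, so 6 is optimal.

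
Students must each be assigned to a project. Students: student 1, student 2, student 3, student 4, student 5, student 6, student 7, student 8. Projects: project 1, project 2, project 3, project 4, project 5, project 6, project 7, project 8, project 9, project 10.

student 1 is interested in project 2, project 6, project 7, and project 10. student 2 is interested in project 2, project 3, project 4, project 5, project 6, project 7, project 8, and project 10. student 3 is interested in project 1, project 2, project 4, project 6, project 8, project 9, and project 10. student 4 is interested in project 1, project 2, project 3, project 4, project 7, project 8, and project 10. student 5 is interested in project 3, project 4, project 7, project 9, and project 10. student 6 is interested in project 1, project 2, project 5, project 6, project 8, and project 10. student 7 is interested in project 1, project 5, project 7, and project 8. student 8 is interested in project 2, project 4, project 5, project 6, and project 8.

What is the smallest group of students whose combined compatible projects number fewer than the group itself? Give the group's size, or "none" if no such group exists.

A matching saturating every student exists, for instance student 1→project 7, student 2→project 3, student 3→project 10, student 4→project 4, student 5→project 9, student 6→project 6, student 7→project 8, student 8→project 2.
By Hall's marriage theorem, this means |N(S)| ≥ |S| for every subset S, so no violating subset exists.

none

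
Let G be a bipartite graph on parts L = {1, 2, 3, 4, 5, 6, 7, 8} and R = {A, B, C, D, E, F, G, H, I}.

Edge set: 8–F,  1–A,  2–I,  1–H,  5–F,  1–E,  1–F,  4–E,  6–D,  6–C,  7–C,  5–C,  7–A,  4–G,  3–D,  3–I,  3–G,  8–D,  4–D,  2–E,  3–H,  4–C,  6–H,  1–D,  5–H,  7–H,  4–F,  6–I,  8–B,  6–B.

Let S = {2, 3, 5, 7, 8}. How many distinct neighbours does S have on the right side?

9

The union of neighbours of {2, 3, 5, 7, 8} is {A, B, C, D, E, F, G, H, I}, which has 9 elements.
Since |N(S)| = 9 ≥ |S| = 5, Hall's condition holds for this subset.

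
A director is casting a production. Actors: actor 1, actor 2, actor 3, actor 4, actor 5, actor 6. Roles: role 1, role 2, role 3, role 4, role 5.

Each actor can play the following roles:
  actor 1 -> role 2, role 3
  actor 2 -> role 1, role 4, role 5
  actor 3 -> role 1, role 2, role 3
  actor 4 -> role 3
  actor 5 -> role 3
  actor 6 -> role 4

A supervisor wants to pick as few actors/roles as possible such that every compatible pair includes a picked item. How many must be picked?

5

The 5 edges actor 1–role 2, actor 2–role 5, actor 3–role 1, actor 4–role 3, actor 6–role 4 form a matching, so any vertex cover needs at least 5 vertices (one per matched edge).
Conversely {actor 1, actor 2, actor 3, actor 6, role 3} meets every edge and has exactly 5 vertices, so 5 is optimal.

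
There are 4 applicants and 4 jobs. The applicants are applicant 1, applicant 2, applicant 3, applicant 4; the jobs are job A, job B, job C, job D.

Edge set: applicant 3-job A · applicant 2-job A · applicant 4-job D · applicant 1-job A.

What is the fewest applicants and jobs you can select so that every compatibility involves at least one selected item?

2

{applicant 4, job A} is a vertex cover of size 2: every edge has an endpoint in this set.
No smaller cover exists because applicant 1–job A, applicant 4–job D is a matching of size 2, and a cover must include an endpoint of each of these disjoint edges (König's theorem).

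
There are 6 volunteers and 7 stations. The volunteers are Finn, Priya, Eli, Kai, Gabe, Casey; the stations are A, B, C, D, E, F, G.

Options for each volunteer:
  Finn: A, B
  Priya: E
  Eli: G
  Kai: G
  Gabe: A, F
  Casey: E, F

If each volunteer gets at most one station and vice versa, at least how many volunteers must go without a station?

A valid assignment of size 5: Finn→B, Priya→E, Eli→G, Gabe→A, Casey→F.
The set {Eli, Kai} has only 1 neighbour ({G}), so by Hall's theorem at most 5 of the 6 volunteers can be matched.
That matches 5 of the 6, leaving 1 unmatched; no matching can do better.

1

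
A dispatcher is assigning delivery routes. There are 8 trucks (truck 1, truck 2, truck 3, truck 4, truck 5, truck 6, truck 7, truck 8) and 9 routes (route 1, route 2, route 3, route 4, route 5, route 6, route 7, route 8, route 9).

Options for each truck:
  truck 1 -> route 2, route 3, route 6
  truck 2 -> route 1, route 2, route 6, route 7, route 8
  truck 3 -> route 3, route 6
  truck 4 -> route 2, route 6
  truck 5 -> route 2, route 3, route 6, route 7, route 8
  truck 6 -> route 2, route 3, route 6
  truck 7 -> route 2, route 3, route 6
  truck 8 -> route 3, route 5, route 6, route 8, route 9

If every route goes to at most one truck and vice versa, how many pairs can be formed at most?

For example, pair truck 1–route 6, truck 2–route 1, truck 3–route 3, truck 4–route 2, truck 5–route 8, truck 8–route 9.
The set {truck 1, truck 3, truck 4, truck 6, truck 7} has only 3 neighbours ({route 2, route 3, route 6}), so by Hall's theorem at most 6 of the 8 trucks can be matched.

6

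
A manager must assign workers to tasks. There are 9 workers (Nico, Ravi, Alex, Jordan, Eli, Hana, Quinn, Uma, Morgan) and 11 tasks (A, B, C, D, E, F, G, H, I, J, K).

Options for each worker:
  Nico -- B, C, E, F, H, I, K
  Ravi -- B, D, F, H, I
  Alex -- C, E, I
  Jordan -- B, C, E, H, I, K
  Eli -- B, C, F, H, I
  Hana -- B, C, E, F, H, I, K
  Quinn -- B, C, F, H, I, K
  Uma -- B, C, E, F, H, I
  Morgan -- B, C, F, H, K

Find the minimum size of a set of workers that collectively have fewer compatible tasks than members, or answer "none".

8

Take S = {Nico, Alex, Jordan, Eli, Hana, Quinn, Uma, Morgan}. Its neighbourhood is {B, C, E, F, H, I, K}, so |N(S)| = 7 < |S| = 8.
Every subset of size less than 8 has at least as many neighbours as members, so 8 is the minimum.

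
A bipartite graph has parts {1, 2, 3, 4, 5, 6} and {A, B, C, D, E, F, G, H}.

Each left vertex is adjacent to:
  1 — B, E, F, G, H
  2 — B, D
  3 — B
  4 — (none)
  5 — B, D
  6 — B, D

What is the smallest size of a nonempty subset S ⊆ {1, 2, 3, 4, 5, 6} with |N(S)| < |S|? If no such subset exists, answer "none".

1

Take S = {4}. Its neighbourhood is {}, so |N(S)| = 0 < |S| = 1.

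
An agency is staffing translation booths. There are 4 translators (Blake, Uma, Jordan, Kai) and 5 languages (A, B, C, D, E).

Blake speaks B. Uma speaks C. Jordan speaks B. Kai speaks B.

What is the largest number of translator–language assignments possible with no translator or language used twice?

A valid assignment of size 2: Blake–B, Uma–C.
The set {Blake, Jordan, Kai} has only 1 neighbour ({B}), so by Hall's theorem at most 2 of the 4 translators can be matched.

2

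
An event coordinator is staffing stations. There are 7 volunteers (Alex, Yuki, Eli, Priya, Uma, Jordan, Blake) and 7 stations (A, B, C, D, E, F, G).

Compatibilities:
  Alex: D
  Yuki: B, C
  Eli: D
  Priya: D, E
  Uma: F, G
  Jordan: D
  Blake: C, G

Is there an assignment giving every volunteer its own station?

No

The set {Alex, Eli, Jordan} has only 1 neighbour ({D}), so by Hall's theorem at most 5 of the 7 volunteers can be matched.
Hence no matching covers every volunteer.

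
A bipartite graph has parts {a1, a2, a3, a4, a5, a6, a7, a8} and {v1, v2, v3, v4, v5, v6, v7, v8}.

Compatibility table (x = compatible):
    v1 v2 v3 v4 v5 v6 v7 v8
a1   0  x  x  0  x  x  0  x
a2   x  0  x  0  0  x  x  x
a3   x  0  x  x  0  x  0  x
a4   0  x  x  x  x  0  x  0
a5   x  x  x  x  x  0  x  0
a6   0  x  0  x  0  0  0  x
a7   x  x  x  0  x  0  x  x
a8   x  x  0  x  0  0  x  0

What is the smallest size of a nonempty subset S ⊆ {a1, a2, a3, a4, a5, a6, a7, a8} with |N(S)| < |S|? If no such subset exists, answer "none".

none

A matching saturating every left vertex exists, for instance a1→v5, a2→v6, a3→v1, a4→v3, a5→v4, a6→v8, a7→v7, a8→v2.
By Hall's marriage theorem, this means |N(S)| ≥ |S| for every subset S, so no violating subset exists.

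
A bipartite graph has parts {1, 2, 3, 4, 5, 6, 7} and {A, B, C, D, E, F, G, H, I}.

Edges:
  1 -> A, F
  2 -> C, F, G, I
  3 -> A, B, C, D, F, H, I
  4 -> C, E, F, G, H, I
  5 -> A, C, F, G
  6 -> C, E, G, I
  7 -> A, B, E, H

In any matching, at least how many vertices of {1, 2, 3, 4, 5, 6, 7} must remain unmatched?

0

One maximum matching: 1-A, 2-C, 3-H, 4-G, 5-F, 6-E, 7-B.
All 7 left vertices are matched, so no larger matching exists.
That matches 7 of the 7, leaving 0 unmatched; no matching can do better.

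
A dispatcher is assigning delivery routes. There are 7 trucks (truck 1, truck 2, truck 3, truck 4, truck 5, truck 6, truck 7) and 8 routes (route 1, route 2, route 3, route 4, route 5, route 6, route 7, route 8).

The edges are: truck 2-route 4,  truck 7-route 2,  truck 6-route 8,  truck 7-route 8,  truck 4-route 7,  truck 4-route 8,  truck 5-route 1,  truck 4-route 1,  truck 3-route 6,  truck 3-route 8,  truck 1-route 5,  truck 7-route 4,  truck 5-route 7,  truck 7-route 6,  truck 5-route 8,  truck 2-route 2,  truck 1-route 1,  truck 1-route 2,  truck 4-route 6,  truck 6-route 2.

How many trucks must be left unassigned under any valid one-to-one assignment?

0

For example, pair truck 1–route 5, truck 2–route 4, truck 3–route 6, truck 4–route 7, truck 5–route 1, truck 6–route 8, truck 7–route 2.
This saturates every truck, so 7 is the maximum.
That matches 7 of the 7, leaving 0 unmatched; no matching can do better.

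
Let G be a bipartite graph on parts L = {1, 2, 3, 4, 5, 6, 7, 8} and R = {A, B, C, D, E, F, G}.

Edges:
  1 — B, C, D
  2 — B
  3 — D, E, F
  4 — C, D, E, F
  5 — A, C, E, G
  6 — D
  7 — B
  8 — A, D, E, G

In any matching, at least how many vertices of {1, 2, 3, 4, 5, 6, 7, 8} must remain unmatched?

1

For example, pair 1→C, 2→B, 3→F, 4→E, 5→G, 6→D, 8→A.
The set {2, 7} has only 1 neighbour ({B}), so by Hall's theorem at most 7 of the 8 left vertices can be matched.
That matches 7 of the 8, leaving 1 unmatched; no matching can do better.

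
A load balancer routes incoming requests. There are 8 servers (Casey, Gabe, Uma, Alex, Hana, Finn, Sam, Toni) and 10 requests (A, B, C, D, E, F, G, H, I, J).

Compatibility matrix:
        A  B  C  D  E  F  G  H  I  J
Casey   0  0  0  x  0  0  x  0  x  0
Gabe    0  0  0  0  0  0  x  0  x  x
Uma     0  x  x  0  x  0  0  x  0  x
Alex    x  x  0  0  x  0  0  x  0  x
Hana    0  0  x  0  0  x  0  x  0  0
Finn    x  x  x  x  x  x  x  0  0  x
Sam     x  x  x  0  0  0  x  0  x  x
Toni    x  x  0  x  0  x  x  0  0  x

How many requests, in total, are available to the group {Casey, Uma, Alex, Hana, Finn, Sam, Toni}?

10

The union of neighbours of {Casey, Uma, Alex, Hana, Finn, Sam, Toni} is {A, B, C, D, E, F, G, H, I, J}, which has 10 elements.
Since |N(S)| = 10 ≥ |S| = 7, Hall's condition holds for this subset.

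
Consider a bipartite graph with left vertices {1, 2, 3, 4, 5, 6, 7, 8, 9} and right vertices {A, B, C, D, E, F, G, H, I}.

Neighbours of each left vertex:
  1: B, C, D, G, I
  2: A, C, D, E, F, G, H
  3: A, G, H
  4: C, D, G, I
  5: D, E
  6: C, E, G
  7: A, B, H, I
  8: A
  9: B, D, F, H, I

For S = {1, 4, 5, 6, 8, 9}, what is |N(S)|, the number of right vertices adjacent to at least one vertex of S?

The union of neighbours of {1, 4, 5, 6, 8, 9} is {A, B, C, D, E, F, G, H, I}, which has 9 elements.
Since |N(S)| = 9 ≥ |S| = 6, Hall's condition holds for this subset.

9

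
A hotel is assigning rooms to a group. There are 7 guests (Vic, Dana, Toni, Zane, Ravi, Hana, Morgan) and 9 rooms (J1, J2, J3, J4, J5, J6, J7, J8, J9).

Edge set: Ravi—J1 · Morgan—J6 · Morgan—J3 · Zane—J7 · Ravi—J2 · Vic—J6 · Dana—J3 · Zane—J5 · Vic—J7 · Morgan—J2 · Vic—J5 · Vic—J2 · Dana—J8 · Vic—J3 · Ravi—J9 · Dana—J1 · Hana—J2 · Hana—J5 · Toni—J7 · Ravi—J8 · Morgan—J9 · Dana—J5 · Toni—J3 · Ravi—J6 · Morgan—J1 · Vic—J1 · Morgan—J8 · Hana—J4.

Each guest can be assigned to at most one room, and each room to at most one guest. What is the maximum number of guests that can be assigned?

For example, pair Vic-J2, Dana-J8, Toni-J3, Zane-J7, Ravi-J9, Hana-J5, Morgan-J6.
All 7 guests are matched, so no larger matching exists.

7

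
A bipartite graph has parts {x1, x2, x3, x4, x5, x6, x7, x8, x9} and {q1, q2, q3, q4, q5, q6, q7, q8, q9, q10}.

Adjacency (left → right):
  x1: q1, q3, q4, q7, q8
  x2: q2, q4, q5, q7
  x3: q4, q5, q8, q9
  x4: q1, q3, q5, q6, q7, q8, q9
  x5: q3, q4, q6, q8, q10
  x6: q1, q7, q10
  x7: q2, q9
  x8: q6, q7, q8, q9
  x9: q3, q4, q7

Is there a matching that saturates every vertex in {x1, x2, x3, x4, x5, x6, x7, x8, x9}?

A valid assignment of size 9: x1–q7, x2–q2, x3–q5, x4–q6, x5–q3, x6–q10, x7–q9, x8–q8, x9–q4.
All 9 left vertices are covered.

Yes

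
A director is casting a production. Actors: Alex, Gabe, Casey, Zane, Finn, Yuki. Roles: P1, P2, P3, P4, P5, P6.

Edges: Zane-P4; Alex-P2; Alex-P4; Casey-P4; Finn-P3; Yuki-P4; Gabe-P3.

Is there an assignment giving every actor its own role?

The set {Gabe, Casey, Zane, Finn, Yuki} has only 2 neighbours ({P3, P4}), so by Hall's theorem at most 3 of the 6 actors can be matched.
Hence no matching covers every actor.

No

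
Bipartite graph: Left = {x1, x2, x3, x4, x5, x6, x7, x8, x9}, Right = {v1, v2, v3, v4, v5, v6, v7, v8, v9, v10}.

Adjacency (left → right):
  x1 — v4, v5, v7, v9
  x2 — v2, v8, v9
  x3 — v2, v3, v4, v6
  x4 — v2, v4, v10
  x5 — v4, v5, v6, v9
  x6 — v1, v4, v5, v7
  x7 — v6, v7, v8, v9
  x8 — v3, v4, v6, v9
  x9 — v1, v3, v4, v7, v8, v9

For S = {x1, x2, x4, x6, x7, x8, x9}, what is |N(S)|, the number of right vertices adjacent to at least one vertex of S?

10

The union of neighbours of {x1, x2, x4, x6, x7, x8, x9} is {v1, v2, v3, v4, v5, v6, v7, v8, v9, v10}, which has 10 elements.
Since |N(S)| = 10 ≥ |S| = 7, Hall's condition holds for this subset.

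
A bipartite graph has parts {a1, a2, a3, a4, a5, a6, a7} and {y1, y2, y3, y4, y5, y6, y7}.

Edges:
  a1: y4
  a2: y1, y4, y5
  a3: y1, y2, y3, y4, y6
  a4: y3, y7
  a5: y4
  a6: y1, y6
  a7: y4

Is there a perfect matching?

No

The set {a1, a5, a7} has only 1 neighbour ({y4}), so by Hall's theorem at most 5 of the 7 left vertices can be matched.
Hence no matching covers every left vertex.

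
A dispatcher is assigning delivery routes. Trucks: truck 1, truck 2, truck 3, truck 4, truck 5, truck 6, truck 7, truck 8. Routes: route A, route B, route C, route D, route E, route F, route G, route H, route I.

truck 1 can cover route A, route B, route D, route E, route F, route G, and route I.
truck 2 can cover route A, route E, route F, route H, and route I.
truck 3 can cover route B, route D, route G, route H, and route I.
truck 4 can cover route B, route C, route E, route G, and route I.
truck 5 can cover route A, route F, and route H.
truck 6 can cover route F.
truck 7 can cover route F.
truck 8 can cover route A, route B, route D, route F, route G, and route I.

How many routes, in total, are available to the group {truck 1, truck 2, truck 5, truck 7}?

The union of neighbours of {truck 1, truck 2, truck 5, truck 7} is {route A, route B, route D, route E, route F, route G, route H, route I}, which has 8 elements.
Since |N(S)| = 8 ≥ |S| = 4, Hall's condition holds for this subset.

8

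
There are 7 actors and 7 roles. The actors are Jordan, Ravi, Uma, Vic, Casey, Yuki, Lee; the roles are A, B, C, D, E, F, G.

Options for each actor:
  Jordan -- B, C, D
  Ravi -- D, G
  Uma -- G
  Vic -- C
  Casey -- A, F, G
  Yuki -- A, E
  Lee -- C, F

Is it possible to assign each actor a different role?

Yes

For example, pair Jordan→B, Ravi→D, Uma→G, Vic→C, Casey→A, Yuki→E, Lee→F.
Every actor is matched, so this is a perfect matching.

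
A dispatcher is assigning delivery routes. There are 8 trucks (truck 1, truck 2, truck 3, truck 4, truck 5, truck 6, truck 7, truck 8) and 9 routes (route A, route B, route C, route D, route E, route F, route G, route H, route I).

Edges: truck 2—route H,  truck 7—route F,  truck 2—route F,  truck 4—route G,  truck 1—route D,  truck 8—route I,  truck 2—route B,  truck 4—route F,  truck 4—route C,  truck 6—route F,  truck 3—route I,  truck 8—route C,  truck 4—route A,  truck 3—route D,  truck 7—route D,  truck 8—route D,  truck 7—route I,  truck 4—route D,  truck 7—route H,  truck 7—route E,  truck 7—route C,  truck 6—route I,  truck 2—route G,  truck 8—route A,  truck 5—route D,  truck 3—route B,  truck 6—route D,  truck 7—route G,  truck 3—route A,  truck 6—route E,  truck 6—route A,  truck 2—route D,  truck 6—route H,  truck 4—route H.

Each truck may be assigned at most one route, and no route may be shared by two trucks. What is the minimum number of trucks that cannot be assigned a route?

A valid assignment of size 7: truck 1→route D, truck 2→route G, truck 3→route B, truck 4→route C, truck 6→route H, truck 7→route E, truck 8→route I.
The set {truck 1, truck 5} has only 1 neighbour ({route D}), so by Hall's theorem at most 7 of the 8 trucks can be matched.
That matches 7 of the 8, leaving 1 unmatched; no matching can do better.

1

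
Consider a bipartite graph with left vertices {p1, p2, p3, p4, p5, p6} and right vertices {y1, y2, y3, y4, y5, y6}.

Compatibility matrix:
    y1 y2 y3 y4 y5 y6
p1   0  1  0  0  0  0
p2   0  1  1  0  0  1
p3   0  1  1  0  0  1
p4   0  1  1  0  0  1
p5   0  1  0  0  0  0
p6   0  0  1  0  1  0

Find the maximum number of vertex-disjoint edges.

One maximum matching: p1–y2, p2–y6, p3–y3, p6–y5.
The set {p1, p2, p3, p4, p5} has only 3 neighbours ({y2, y3, y6}), so by Hall's theorem at most 4 of the 6 left vertices can be matched.

4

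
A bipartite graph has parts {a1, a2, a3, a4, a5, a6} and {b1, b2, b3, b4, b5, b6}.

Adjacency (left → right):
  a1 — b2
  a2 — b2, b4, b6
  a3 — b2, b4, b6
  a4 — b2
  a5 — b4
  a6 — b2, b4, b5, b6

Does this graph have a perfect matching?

The set {a1, a2, a3, a4, a5} has only 3 neighbours ({b2, b4, b6}), so by Hall's theorem at most 4 of the 6 left vertices can be matched.
Hence no matching covers every left vertex.

No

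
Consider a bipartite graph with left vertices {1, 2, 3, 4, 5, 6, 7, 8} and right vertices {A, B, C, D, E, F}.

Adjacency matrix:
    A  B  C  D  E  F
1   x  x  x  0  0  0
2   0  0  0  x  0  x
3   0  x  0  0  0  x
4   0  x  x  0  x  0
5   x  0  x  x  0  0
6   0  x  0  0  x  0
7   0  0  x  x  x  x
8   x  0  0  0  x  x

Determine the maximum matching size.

6

One maximum matching: 1–C, 2–D, 3–F, 4–E, 5–A, 6–B.
The set {1, 2, 3, 4, 5, 6, 7, 8} has only 6 neighbours ({A, B, C, D, E, F}), so by Hall's theorem at most 6 of the 8 left vertices can be matched.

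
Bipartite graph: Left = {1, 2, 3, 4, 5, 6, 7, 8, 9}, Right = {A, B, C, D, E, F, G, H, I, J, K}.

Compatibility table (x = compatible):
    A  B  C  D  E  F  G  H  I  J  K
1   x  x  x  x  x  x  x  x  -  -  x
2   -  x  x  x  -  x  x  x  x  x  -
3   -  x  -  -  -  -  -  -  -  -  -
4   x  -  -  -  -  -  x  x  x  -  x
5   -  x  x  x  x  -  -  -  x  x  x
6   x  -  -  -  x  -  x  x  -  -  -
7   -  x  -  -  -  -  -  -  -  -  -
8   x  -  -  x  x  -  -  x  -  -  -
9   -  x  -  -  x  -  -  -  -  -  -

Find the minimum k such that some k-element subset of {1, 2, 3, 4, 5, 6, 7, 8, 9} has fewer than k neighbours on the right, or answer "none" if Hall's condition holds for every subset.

2

Take S = {3, 7}. Its neighbourhood is {B}, so |N(S)| = 1 < |S| = 2.
No single vertex violates Hall's condition since each has at least one neighbour, so 2 is the minimum.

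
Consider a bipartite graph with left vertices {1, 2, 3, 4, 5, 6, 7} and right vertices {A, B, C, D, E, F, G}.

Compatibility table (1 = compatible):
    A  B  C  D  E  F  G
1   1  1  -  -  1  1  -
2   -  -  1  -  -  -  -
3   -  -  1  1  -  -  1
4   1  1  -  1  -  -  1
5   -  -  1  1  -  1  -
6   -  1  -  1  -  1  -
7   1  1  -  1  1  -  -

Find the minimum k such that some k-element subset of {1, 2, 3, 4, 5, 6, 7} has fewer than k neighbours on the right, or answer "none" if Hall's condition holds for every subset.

none

A matching saturating every left vertex exists, for instance 1→E, 2→C, 3→G, 4→A, 5→D, 6→F, 7→B.
By Hall's marriage theorem, this means |N(S)| ≥ |S| for every subset S, so no violating subset exists.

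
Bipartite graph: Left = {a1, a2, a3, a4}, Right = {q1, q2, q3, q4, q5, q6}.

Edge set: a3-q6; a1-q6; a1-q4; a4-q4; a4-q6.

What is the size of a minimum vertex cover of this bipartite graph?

{q4, q6} is a vertex cover of size 2: every edge has an endpoint in this set.
No smaller cover exists because a1–q4, a3–q6 is a matching of size 2, and a cover must include an endpoint of each of these disjoint edges (König's theorem).

2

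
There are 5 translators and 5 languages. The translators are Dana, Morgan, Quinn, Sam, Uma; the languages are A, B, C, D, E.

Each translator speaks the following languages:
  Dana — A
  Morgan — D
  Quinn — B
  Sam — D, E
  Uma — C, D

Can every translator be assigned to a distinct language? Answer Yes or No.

Yes

A valid assignment of size 5: Dana–A, Morgan–D, Quinn–B, Sam–E, Uma–C.
All 5 translators are covered.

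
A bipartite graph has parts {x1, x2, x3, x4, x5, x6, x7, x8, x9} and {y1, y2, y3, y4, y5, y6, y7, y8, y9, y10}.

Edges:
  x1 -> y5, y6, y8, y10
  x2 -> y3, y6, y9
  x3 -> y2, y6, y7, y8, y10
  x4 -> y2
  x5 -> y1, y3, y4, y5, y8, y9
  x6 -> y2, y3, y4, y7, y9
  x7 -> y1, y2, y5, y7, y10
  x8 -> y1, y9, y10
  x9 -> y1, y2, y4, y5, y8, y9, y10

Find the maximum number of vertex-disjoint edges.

One maximum matching: x1-y6, x2-y3, x3-y8, x4-y2, x5-y9, x6-y7, x7-y10, x8-y1, x9-y4.
This saturates every left vertex, so 9 is the maximum.

9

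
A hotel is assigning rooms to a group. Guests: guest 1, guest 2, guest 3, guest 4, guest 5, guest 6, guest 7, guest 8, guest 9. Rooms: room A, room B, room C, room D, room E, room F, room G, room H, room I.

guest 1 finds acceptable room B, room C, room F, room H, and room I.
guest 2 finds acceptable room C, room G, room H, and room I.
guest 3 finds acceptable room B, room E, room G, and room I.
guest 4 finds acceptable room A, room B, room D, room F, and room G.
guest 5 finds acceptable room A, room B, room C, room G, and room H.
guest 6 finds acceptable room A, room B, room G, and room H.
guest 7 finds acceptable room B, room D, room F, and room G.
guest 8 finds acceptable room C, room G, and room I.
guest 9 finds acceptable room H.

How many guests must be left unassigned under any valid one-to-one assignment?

0

A valid assignment of size 9: guest 1-room F, guest 2-room C, guest 3-room E, guest 4-room D, guest 5-room A, guest 6-room G, guest 7-room B, guest 8-room I, guest 9-room H.
All 9 guests are matched, so no larger matching exists.
That matches 9 of the 9, leaving 0 unmatched; no matching can do better.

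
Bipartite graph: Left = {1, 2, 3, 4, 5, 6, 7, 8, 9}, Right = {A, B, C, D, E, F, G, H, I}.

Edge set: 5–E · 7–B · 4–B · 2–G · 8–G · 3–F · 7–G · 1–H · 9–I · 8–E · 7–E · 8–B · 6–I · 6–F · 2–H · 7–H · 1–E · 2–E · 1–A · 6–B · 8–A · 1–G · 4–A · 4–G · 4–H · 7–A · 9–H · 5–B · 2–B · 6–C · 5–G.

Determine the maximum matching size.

8

For example, pair 1→E, 2→H, 3→F, 4→A, 5→B, 6→C, 7→G, 9→I.
The set {1, 2, 4, 5, 7, 8} has only 5 neighbours ({A, B, E, G, H}), so by Hall's theorem at most 8 of the 9 left vertices can be matched.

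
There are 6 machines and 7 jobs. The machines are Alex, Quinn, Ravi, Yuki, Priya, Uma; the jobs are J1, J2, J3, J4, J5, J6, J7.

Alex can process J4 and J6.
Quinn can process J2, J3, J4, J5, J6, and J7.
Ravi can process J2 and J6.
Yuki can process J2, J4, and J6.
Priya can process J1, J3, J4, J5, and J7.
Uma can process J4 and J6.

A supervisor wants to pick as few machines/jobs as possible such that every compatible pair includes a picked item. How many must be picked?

5

{Quinn, Priya, J2, J4, J6} is a vertex cover of size 5: every edge has an endpoint in this set.
No smaller cover exists because Alex–J4, Quinn–J3, Ravi–J2, Yuki–J6, Priya–J7 is a matching of size 5, and a cover must include an endpoint of each of these disjoint edges (König's theorem).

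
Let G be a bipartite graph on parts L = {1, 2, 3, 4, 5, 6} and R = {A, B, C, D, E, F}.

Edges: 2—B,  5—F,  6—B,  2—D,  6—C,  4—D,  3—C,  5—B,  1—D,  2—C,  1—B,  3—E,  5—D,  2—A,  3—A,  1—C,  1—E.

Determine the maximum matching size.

One maximum matching: 1→E, 2→A, 3→C, 4→D, 5→F, 6→B.
This saturates every left vertex, so 6 is the maximum.

6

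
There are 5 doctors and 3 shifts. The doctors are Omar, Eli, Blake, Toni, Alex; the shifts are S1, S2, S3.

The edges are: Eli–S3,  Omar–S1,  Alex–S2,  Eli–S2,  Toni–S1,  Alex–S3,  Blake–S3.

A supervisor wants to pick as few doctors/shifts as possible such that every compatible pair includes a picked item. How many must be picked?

3

{S1, S2, S3} is a vertex cover of size 3: every edge has an endpoint in this set.
No smaller cover exists because Omar–S1, Eli–S2, Blake–S3 is a matching of size 3, and a cover must include an endpoint of each of these disjoint edges (König's theorem).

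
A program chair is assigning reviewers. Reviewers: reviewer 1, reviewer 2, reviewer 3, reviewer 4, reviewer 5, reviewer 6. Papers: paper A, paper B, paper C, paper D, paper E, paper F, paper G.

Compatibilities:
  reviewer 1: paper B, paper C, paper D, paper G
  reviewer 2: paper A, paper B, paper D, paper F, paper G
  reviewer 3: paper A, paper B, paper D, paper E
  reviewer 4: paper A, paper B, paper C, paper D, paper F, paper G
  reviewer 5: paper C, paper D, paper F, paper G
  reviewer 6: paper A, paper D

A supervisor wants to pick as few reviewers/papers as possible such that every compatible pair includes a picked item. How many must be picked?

The 6 edges reviewer 1–paper B, reviewer 2–paper F, reviewer 3–paper A, reviewer 4–paper G, reviewer 5–paper C, reviewer 6–paper D form a matching, so any vertex cover needs at least 6 vertices (one per matched edge).
Conversely {reviewer 1, reviewer 2, reviewer 3, reviewer 4, reviewer 5, reviewer 6} meets every edge and has exactly 6 vertices, so 6 is optimal.

6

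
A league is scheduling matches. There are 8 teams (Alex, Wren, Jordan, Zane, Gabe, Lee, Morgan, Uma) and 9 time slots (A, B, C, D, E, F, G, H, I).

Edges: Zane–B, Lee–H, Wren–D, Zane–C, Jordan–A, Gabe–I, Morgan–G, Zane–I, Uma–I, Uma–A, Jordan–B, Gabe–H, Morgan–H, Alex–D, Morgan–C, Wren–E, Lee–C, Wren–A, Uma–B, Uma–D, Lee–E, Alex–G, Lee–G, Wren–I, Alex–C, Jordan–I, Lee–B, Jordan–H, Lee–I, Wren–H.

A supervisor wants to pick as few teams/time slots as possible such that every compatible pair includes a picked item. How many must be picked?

A maximum matching has 8 edges (e.g. Alex–D, Wren–A, Jordan–B, Zane–C, Gabe–H, Lee–E, Morgan–G, Uma–I).
By König's theorem the minimum vertex cover has the same size. One such cover is {Alex, Wren, Jordan, Zane, Gabe, Lee, Morgan, Uma}.

8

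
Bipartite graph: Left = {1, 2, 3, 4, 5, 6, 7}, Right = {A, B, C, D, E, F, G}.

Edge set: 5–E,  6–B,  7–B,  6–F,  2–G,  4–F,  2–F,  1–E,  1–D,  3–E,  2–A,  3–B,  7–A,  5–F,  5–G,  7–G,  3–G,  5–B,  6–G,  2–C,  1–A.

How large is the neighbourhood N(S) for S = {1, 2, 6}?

The union of neighbours of {1, 2, 6} is {A, B, C, D, E, F, G}, which has 7 elements.
Since |N(S)| = 7 ≥ |S| = 3, Hall's condition holds for this subset.

7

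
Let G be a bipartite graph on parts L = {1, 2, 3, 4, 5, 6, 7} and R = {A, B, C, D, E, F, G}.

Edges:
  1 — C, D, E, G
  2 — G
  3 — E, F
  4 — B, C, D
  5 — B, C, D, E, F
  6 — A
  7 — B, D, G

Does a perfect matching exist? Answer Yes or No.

One maximum matching: 1–E, 2–G, 3–F, 4–C, 5–D, 6–A, 7–B.
Every left vertex is matched, so this is a perfect matching.

Yes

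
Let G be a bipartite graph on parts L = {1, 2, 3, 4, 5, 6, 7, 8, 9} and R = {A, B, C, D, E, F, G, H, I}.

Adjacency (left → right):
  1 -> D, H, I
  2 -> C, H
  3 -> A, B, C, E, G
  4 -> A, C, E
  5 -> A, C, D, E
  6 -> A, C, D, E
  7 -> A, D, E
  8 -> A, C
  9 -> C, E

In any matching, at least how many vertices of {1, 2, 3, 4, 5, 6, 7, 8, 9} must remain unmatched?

A valid assignment of size 7: 1–I, 2–H, 3–G, 4–A, 5–D, 6–C, 7–E.
The set {4, 5, 6, 7, 8, 9} has only 4 neighbours ({A, C, D, E}), so by Hall's theorem at most 7 of the 9 left vertices can be matched.
That matches 7 of the 9, leaving 2 unmatched; no matching can do better.

2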